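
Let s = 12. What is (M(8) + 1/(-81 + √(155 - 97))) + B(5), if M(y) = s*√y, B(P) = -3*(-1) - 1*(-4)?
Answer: 45440/6503 + 24*√2 - √58/6503 ≈ 40.927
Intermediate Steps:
B(P) = 7 (B(P) = 3 + 4 = 7)
M(y) = 12*√y
(M(8) + 1/(-81 + √(155 - 97))) + B(5) = (12*√8 + 1/(-81 + √(155 - 97))) + 7 = (12*(2*√2) + 1/(-81 + √58)) + 7 = (24*√2 + 1/(-81 + √58)) + 7 = (1/(-81 + √58) + 24*√2) + 7 = 7 + 1/(-81 + √58) + 24*√2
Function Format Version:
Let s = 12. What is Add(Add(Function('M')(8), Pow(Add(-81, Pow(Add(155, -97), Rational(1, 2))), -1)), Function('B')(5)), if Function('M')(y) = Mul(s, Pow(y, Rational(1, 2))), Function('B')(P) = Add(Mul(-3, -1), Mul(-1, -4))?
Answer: Add(Rational(45440, 6503), Mul(24, Pow(2, Rational(1, 2))), Mul(Rational(-1, 6503), Pow(58, Rational(1, 2)))) ≈ 40.927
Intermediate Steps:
Function('B')(P) = 7 (Function('B')(P) = Add(3, 4) = 7)
Function('M')(y) = Mul(12, Pow(y, Rational(1, 2)))
Add(Add(Function('M')(8), Pow(Add(-81, Pow(Add(155, -97), Rational(1, 2))), -1)), Function('B')(5)) = Add(Add(Mul(12, Pow(8, Rational(1, 2))), Pow(Add(-81, Pow(Add(155, -97), Rational(1, 2))), -1)), 7) = Add(Add(Mul(12, Mul(2, Pow(2, Rational(1, 2)))), Pow(Add(-81, Pow(58, Rational(1, 2))), -1)), 7) = Add(Add(Mul(24, Pow(2, Rational(1, 2))), Pow(Add(-81, Pow(58, Rational(1, 2))), -1)), 7) = Add(Add(Pow(Add(-81, Pow(58, Rational(1, 2))), -1), Mul(24, Pow(2, Rational(1, 2)))), 7) = Add(7, Pow(Add(-81, Pow(58, Rational(1, 2))), -1), Mul(24, Pow(2, Rational(1, 2))))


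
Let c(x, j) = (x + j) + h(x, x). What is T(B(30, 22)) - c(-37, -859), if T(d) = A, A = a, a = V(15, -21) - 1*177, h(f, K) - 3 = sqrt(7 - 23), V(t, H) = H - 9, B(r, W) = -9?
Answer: 686 - 4*I ≈ 686.0 - 4.0*I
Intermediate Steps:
V(t, H) = -9 + H
h(f, K) = 3 + 4*I (h(f, K) = 3 + sqrt(7 - 23) = 3 + sqrt(-16) = 3 + 4*I)
a = -207 (a = (-9 - 21) - 1*177 = -30 - 177 = -207)
A = -207
c(x, j) = 3 + j + x + 4*I (c(x, j) = (x + j) + (3 + 4*I) = (j + x) + (3 + 4*I) = 3 + j + x + 4*I)
T(d) = -207
T(B(30, 22)) - c(-37, -859) = -207 - (3 - 859 - 37 + 4*I) = -207 - (-893 + 4*I) = -207 + (893 - 4*I) = 686 - 4*I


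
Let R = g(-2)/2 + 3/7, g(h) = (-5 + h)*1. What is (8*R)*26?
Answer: -4472/7 ≈ -638.86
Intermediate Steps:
g(h) = -5 + h
R = -43/14 (R = (-5 - 2)/2 + 3/7 = -7*½ + 3*(⅐) = -7/2 + 3/7 = -43/14 ≈ -3.0714)
(8*R)*26 = (8*(-43/14))*26 = -172/7*26 = -4472/7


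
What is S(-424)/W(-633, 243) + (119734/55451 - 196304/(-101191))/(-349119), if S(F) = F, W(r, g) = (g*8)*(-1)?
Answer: 11535455150031097/52891820994342033 ≈ 0.21810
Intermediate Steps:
W(r, g) = -8*g (W(r, g) = (8*g)*(-1) = -8*g)
S(-424)/W(-633, 243) + (119734/55451 - 196304/(-101191))/(-349119) = -424/((-8*243)) + (119734/55451 - 196304/(-101191))/(-349119) = -424/(-1944) + (119734*(1/55451) - 196304*(-1/101191))*(-1/349119) = -424*(-1/1944) + (119734/55451 + 196304/101191)*(-1/349119) = 53/243 + (23001256298/5611142141)*(-1/349119) = 53/243 - 23001256298/1958956333123779 = 11535455150031097/52891820994342033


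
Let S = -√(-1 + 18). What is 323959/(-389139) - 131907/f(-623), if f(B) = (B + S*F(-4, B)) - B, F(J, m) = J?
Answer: -323959/389139 - 131907*√17/68 ≈ -7998.9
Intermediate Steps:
S = -√17 ≈ -4.1231
f(B) = 4*√17 (f(B) = (B - √17*(-4)) - B = (B + 4*√17) - B = 4*√17)
323959/(-389139) - 131907/f(-623) = 323959/(-389139) - 131907*√17/68 = 323959*(-1/389139) - 131907*√17/68 = -323959/389139 - 131907*√17/68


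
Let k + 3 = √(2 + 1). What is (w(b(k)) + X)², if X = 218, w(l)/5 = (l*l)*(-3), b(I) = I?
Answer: 25744 + 6840*√3 ≈ 37591.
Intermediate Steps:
k = -3 + √3 (k = -3 + √(2 + 1) = -3 + √3 ≈ -1.2680)
w(l) = -15*l² (w(l) = 5*((l*l)*(-3)) = 5*(l²*(-3)) = 5*(-3*l²) = -15*l²)
(w(b(k)) + X)² = (-15*(-3 + √3)² + 218)² = (218 - 15*(-3 + √3)²)²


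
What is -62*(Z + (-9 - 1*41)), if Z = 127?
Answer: -4774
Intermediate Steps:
-62*(Z + (-9 - 1*41)) = -62*(127 + (-9 - 1*41)) = -62*(127 + (-9 - 41)) = -62*(127 - 50) = -62*77 = -4774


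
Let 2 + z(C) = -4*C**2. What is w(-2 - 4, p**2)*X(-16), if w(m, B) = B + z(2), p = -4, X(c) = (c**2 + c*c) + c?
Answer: -992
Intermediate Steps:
X(c) = c + 2*c**2 (X(c) = (c**2 + c**2) + c = 2*c**2 + c = c + 2*c**2)
z(C) = -2 - 4*C**2
w(m, B) = -18 + B (w(m, B) = B + (-2 - 4*2**2) = B + (-2 - 4*4) = B + (-2 - 16) = B - 18 = -18 + B)
w(-2 - 4, p**2)*X(-16) = (-18 + (-4)**2)*(-16*(1 + 2*(-16))) = (-18 + 16)*(-16*(1 - 32)) = -(-32)*(-31) = -2*496 = -992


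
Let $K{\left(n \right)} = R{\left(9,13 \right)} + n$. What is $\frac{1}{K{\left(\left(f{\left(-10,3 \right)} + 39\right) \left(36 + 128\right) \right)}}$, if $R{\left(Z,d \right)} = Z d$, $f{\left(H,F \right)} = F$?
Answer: $\frac{1}{7005} \approx 0.00014276$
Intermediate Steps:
$K{\left(n \right)} = 117 + n$ ($K{\left(n \right)} = 9 \cdot 13 + n = 117 + n$)
$\frac{1}{K{\left(\left(f{\left(-10,3 \right)} + 39\right) \left(36 + 128\right) \right)}} = \frac{1}{117 + \left(3 + 39\right) \left(36 + 128\right)} = \frac{1}{117 + 42 \cdot 164} = \frac{1}{117 + 6888} = \frac{1}{7005}$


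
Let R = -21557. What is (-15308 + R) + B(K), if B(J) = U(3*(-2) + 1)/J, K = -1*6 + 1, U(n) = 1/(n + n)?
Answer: -1843249/50 ≈ -36865.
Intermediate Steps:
U(n) = 1/(2*n)
K = -5 (K = -6 + 1 = -5)
B(J) = -1/(10*J) (B(J) = (1/(2*(3*(-2) + 1)))/J = (1/(2*(-6 + 1)))/J = ((½)/(-5))/J = ((½)*(-⅕))/J = -1/(10*J))
(-15308 + R) + B(K) = (-15308 - 21557) - ⅒/(-5) = -36865 - ⅒*(-⅕) = -36865 + 1/50 = -1843249/50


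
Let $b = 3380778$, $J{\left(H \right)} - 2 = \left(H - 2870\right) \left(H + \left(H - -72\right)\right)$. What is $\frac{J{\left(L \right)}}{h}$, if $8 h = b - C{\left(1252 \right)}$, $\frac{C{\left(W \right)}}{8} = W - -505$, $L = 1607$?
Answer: $- \frac{16600864}{1683361} \approx -9.8617$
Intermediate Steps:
$J{\left(H \right)} = 2 + \left(-2870 + H\right) \left(72 + 2 H\right)$ ($J{\left(H \right)} = 2 + \left(H - 2870\right) \left(H + \left(H - -72\right)\right) = 2 + \left(-2870 + H\right) \left(H + \left(H + 72\right)\right) = 2 + \left(-2870 + H\right) \left(H + \left(72 + H\right)\right) = 2 + \left(-2870 + H\right) \left(72 + 2 H\right)$)
$C{\left(W \right)} = 4040 + 8 W$ ($C{\left(W \right)} = 8 \left(W - -505\right) = 8 \left(W + 505\right) = 8 \left(505 + W\right) = 4040 + 8 W$)
$h = \frac{1683361}{4}$ ($h = \frac{3380778 - \left(4040 + 8 \cdot 1252\right)}{8} = \frac{3380778 - \left(4040 + 10016\right)}{8} = \frac{3380778 - 14056}{8} = \frac{1}{8} \cdot 3366722 = \frac{1683361}{4} \approx 4.2084 \cdot 10^{5}$)
$\frac{J{\left(L \right)}}{h} = \frac{-206638 - 9108476 + 2 \cdot 1607^{2}}{\frac{1683361}{4}} = \left(-206638 - 9108476 + 2 \cdot 2582449\right) \frac{4}{1683361} = \left(-206638 - 9108476 + 5164898\right) \frac{4}{1683361} = \left(-4150216\right) \frac{4}{1683361} = - \frac{16600864}{1683361}$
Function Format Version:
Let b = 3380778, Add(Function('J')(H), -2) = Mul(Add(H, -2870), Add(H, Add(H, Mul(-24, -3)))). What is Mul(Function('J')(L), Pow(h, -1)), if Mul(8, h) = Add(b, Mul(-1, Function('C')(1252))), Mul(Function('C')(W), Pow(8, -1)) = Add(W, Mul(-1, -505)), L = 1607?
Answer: Rational(-16600864, 1683361) ≈ -9.8617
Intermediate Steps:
Function('J')(H) = Add(2, Mul(Add(-2870, H), Add(72, Mul(2, H)))) (Function('J')(H) = Add(2, Mul(Add(H, -2870), Add(H, Add(H, Mul(-24, -3))))) = Add(2, Mul(Add(-2870, H), Add(H, Add(H, 72)))) = Add(2, Mul(Add(-2870, H), Add(H, Add(72, H)))) = Add(2, Mul(Add(-2870, H), Add(72, Mul(2, H)))))
Function('C')(W) = Add(4040, Mul(8, W)) (Function('C')(W) = Mul(8, Add(W, Mul(-1, -505))) = Mul(8, Add(W, 505)) = Mul(8, Add(505, W)) = Add(4040, Mul(8, W)))
h = Rational(1683361, 4) (h = Mul(Rational(1, 8), Add(3380778, Mul(-1, Add(4040, Mul(8, 1252))))) = Mul(Rational(1, 8), Add(3380778, Mul(-1, Add(4040, 10016)))) = Mul(Rational(1, 8), Add(3380778, Mul(-1, 14056))) = Mul(Rational(1, 8), Add(3380778, -14056)) = Mul(Rational(1, 8), 3366722) = Rational(1683361, 4) ≈ 4.2084e+5)
Mul(Function('J')(L), Pow(h, -1)) = Mul(Add(-206638, Mul(-5668, 1607), Mul(2, Pow(1607, 2))), Pow(Rational(1683361, 4), -1)) = Mul(Add(-206638, -9108476, Mul(2, 2582449)), Rational(4, 1683361)) = Mul(Add(-206638, -9108476, 5164898), Rational(4, 1683361)) = Mul(-4150216, Rational(4, 1683361)) = Rational(-16600864, 1683361)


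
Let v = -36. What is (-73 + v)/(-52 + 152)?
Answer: -109/100 ≈ -1.0900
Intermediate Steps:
(-73 + v)/(-52 + 152) = (-73 - 36)/(-52 + 152) = -109/100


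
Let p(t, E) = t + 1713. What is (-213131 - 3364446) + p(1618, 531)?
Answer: -3574246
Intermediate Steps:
p(t, E) = 1713 + t
(-213131 - 3364446) + p(1618, 531) = (-213131 - 3364446) + (1713 + 1618) = -3577577 + 3331 = -3574246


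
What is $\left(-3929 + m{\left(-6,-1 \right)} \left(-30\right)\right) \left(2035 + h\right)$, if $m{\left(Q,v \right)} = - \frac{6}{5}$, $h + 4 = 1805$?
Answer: $-14933548$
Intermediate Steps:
$h = 1801$ ($h = -4 + 1805 = 1801$)
$m{\left(Q,v \right)} = - \frac{6}{5}$ ($m{\left(Q,v \right)} = \left(-6\right) \frac{1}{5} = - \frac{6}{5}$)
$\left(-3929 + m{\left(-6,-1 \right)} \left(-30\right)\right) \left(2035 + h\right) = \left(-3929 - -36\right) \left(2035 + 1801\right) = \left(-3929 + 36\right) 3836 = \left(-3893\right) 3836 = -14933548$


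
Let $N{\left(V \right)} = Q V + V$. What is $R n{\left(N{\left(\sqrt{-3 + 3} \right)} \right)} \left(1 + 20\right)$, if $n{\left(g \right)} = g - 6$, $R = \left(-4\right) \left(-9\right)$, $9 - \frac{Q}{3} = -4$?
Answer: $-4536$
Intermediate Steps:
$Q = 39$ ($Q = 27 - -12 = 27 + 12 = 39$)
$N{\left(V \right)} = 40 V$ ($N{\left(V \right)} = 39 V + V = 40 V$)
$R = 36$
$n{\left(g \right)} = -6 + g$ ($n{\left(g \right)} = g - 6 = -6 + g$)
$R n{\left(N{\left(\sqrt{-3 + 3} \right)} \right)} \left(1 + 20\right) = 36 \left(-6 + 40 \sqrt{-3 + 3}\right) \left(1 + 20\right) = 36 \left(-6 + 40 \sqrt{0}\right) 21 = 36 \left(-6 + 40 \cdot 0\right) 21 = 36 \left(-6 + 0\right) 21 = 36 \left(-6\right) 21 = \left(-216\right) 21 = -4536$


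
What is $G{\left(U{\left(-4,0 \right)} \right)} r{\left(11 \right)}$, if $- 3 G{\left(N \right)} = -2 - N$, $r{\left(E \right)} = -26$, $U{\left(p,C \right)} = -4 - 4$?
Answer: $52$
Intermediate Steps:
$U{\left(p,C \right)} = -8$
$G{\left(N \right)} = \frac{2}{3} + \frac{N}{3}$ ($G{\left(N \right)} = - \frac{-2 - N}{3} = \frac{2}{3} + \frac{N}{3}$)
$G{\left(U{\left(-4,0 \right)} \right)} r{\left(11 \right)} = \left(\frac{2}{3} + \frac{1}{3} \left(-8\right)\right) \left(-26\right) = \left(\frac{2}{3} - \frac{8}{3}\right) \left(-26\right) = \left(-2\right) \left(-26\right) = 52$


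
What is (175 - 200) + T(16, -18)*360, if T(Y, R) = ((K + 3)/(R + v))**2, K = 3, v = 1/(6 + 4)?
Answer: 494975/32041 ≈ 15.448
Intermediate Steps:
v = 1/10 ≈ 0.10000
T(Y, R) = 36/(1/10 + R)**2 (T(Y, R) = ((3 + 3)/(R + 1/10))**2 = (6/(1/10 + R))**2 = 36/(1/10 + R)**2)
(175 - 200) + T(16, -18)*360 = (175 - 200) + (3600/(1 + 10*(-18))**2)*360 = -25 + (3600/(1 - 180)**2)*360 = -25 + (3600/(-179)**2)*360 = -25 + (3600*(1/32041))*360 = -25 + (3600/32041)*360 = -25 + 1296000/32041 = 494975/32041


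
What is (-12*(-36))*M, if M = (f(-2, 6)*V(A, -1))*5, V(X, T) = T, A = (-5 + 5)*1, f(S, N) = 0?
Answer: 0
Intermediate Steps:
A = 0 (A = 0*1 = 0)
M = 0 (M = (0*(-1))*5 = 0*5 = 0)
(-12*(-36))*M = -12*(-36)*0 = 432*0 = 0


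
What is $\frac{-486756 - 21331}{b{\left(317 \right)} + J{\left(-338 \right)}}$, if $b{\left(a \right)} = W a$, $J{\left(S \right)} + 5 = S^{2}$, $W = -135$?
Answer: $- \frac{508087}{71444} \approx -7.1117$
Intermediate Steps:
$J{\left(S \right)} = -5 + S^{2}$
$b{\left(a \right)} = - 135 a$
$\frac{-486756 - 21331}{b{\left(317 \right)} + J{\left(-338 \right)}} = \frac{-486756 - 21331}{\left(-135\right) 317 - \left(5 - \left(-338\right)^{2}\right)} = - \frac{508087}{-42795 + \left(-5 + 114244\right)} = - \frac{508087}{-42795 + 114239} = - \frac{508087}{71444}$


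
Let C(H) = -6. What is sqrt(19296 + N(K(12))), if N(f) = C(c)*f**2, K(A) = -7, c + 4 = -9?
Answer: sqrt(19002) ≈ 137.85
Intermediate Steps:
c = -13 (c = -4 - 9 = -13)
N(f) = -6*f**2
sqrt(19296 + N(K(12))) = sqrt(19296 - 6*(-7)**2) = sqrt(19296 - 6*49) = sqrt(19296 - 294) = sqrt(19002)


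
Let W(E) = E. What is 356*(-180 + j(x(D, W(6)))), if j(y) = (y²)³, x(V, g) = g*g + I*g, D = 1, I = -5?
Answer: 16545456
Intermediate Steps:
x(V, g) = g² - 5*g (x(V, g) = g*g - 5*g = g² - 5*g)
j(y) = y⁶
356*(-180 + j(x(D, W(6)))) = 356*(-180 + (6*(-5 + 6))⁶) = 356*(-180 + (6*1)⁶) = 356*(-180 + 6⁶) = 356*(-180 + 46656) = 356*46476 = 16545456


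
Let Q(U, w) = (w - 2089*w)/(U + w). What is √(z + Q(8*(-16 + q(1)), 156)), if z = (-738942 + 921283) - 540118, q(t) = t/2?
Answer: 6*I*√10221 ≈ 606.59*I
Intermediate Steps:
q(t) = t/2 (q(t) = t*(½) = t/2)
z = -357777 (z = 182341 - 540118 = -357777)
Q(U, w) = -2088*w/(U + w) (Q(U, w) = (-2088*w)/(U + w) = -2088*w/(U + w))
√(z + Q(8*(-16 + q(1)), 156)) = √(-357777 - 2088*156/(8*(-16 + (½)*1) + 156)) = √(-357777 - 2088*156/(8*(-16 + ½) + 156)) = √(-357777 - 2088*156/(8*(-31/2) + 156)) = √(-357777 - 2088*156/(-124 + 156)) = √(-357777 - 2088*156/32) = √(-357777 - 2088*156*1/32) = √(-357777 - 10179) = √(-367956) = 6*I*√10221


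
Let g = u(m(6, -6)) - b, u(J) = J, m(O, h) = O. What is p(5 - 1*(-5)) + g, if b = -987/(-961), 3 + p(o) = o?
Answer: 11506/961 ≈ 11.973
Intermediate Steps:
p(o) = -3 + o
b = 987/961 (b = -987*(-1/961) = 987/961 ≈ 1.0271)
g = 4779/961 (g = 6 - 1*987/961 = 6 - 987/961 = 4779/961 ≈ 4.9729)
p(5 - 1*(-5)) + g = (-3 + (5 - 1*(-5))) + 4779/961 = (-3 + (5 + 5)) + 4779/961 = (-3 + 10) + 4779/961 = 7 + 4779/961 = 11506/961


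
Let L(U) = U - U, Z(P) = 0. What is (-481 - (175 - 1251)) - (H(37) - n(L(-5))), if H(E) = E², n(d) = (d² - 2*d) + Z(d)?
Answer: -774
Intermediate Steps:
L(U) = 0
n(d) = d² - 2*d (n(d) = (d² - 2*d) + 0 = d² - 2*d)
(-481 - (175 - 1251)) - (H(37) - n(L(-5))) = (-481 - (175 - 1251)) - (37² - 0*(-2 + 0)) = (-481 - 1*(-1076)) - (1369 - 0*(-2)) = (-481 + 1076) - (1369 - 1*0) = 595 - (1369 + 0) = 595 - 1*1369 = 595 - 1369 = -774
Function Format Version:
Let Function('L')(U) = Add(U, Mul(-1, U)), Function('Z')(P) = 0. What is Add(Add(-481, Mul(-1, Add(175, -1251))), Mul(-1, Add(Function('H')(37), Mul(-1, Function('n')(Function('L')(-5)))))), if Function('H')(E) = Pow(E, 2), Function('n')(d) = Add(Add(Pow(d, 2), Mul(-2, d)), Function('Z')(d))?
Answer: -774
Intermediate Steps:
Function('L')(U) = 0
Function('n')(d) = Add(Pow(d, 2), Mul(-2, d)) (Function('n')(d) = Add(Add(Pow(d, 2), Mul(-2, d)), 0) = Add(Pow(d, 2), Mul(-2, d)))
Add(Add(-481, Mul(-1, Add(175, -1251))), Mul(-1, Add(Function('H')(37), Mul(-1, Function('n')(Function('L')(-5)))))) = Add(Add(-481, Mul(-1, Add(175, -1251))), Mul(-1, Add(Pow(37, 2), Mul(-1, Mul(0, Add(-2, 0)))))) = Add(Add(-481, Mul(-1, -1076)), Mul(-1, Add(1369, Mul(-1, Mul(0, -2))))) = Add(Add(-481, 1076), Mul(-1, Add(1369, Mul(-1, 0)))) = Add(595, Mul(-1, Add(1369, 0))) = Add(595, Mul(-1, 1369)) = Add(595, -1369) = -774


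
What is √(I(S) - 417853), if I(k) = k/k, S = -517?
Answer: 6*I*√11607 ≈ 646.42*I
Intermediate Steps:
I(k) = 1
√(I(S) - 417853) = √(1 - 417853) = √(-417852) = 6*I*√11607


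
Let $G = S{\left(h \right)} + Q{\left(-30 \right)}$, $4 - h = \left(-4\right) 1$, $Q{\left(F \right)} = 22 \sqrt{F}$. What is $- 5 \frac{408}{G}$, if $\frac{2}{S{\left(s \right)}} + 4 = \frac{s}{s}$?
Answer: $\frac{3060}{32671} + \frac{100980 i \sqrt{30}}{32671} \approx 0.093661 + 16.929 i$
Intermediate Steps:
$h = 8$ ($h = 4 - \left(-4\right) 1 = 4 - -4 = 4 + 4 = 8$)
$S{\left(s \right)} = - \frac{2}{3}$ ($S{\left(s \right)} = \frac{2}{-4 + \frac{s}{s}} = \frac{2}{-4 + 1} = \frac{2}{-3} = 2 \left(- \frac{1}{3}\right) = - \frac{2}{3}$)
$G = - \frac{2}{3} + 22 i \sqrt{30}$ ($G = - \frac{2}{3} + 22 \sqrt{-30} = - \frac{2}{3} + 22 i \sqrt{30} \approx -0.66667 + 120.5 i$)
$- 5 \frac{408}{G} = - 5 \frac{408}{- \frac{2}{3} + 22 i \sqrt{30}} = - \frac{2040}{- \frac{2}{3} + 22 i \sqrt{30}}$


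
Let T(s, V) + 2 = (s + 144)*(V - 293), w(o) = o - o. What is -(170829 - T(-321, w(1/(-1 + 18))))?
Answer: -118970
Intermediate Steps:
w(o) = 0
T(s, V) = -2 + (-293 + V)*(144 + s) (T(s, V) = -2 + (s + 144)*(V - 293) = -2 + (144 + s)*(-293 + V) = -2 + (-293 + V)*(144 + s))
-(170829 - T(-321, w(1/(-1 + 18)))) = -(170829 - (-42194 - 293*(-321) + 144*0 + 0*(-321))) = -(170829 - (-42194 + 94053 + 0 + 0)) = -(170829 - 1*51859) = -(170829 - 51859) = -1*118970 = -118970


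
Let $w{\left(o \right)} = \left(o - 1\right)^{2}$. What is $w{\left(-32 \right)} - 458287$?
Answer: $-457198$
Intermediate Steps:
$w{\left(o \right)} = \left(-1 + o\right)^{2}$
$w{\left(-32 \right)} - 458287 = \left(-1 - 32\right)^{2} - 458287 = \left(-33\right)^{2} - 458287 = 1089 - 458287 = -457198$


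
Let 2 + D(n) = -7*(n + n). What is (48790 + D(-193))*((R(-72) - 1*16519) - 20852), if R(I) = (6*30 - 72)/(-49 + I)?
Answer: -232837728510/121 ≈ -1.9243e+9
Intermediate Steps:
R(I) = 108/(-49 + I) (R(I) = (180 - 72)/(-49 + I) = 108/(-49 + I))
D(n) = -2 - 14*n (D(n) = -2 - 7*(n + n) = -2 - 14*n)
(48790 + D(-193))*((R(-72) - 1*16519) - 20852) = (48790 + (-2 - 14*(-193)))*((108/(-49 - 72) - 1*16519) - 20852) = (48790 + (-2 + 2702))*((108/(-121) - 16519) - 20852) = (48790 + 2700)*((108*(-1/121) - 16519) - 20852) = 51490*((-108/121 - 16519) - 20852) = 51490*(-1998907/121 - 20852) = 51490*(-4521999/121) = -232837728510/121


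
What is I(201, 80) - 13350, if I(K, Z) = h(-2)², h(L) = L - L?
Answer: -13350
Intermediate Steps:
h(L) = 0
I(K, Z) = 0 (I(K, Z) = 0² = 0)
I(201, 80) - 13350 = 0 - 13350 = -13350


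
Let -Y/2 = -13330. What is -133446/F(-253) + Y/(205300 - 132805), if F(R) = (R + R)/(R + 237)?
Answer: -672926932/159489 ≈ -4219.3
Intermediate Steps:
Y = 26660 (Y = -2*(-13330) = 26660)
F(R) = 2*R/(237 + R) (F(R) = (2*R)/(237 + R) = 2*R/(237 + R))
-133446/F(-253) + Y/(205300 - 132805) = -133446/(2*(-253)/(237 - 253)) + 26660/(205300 - 132805) = -133446/(2*(-253)/(-16)) + 26660/72495 = -133446/(2*(-253)*(-1/16)) + 26660*(1/72495) = -133446/253/8 + 5332/14499 = -133446*8/253 + 5332/14499 = -46416/11 + 5332/14499 = -672926932/159489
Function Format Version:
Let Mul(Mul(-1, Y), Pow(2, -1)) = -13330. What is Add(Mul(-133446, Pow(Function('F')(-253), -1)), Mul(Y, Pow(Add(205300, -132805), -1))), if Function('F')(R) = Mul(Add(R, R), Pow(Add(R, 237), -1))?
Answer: Rational(-672926932, 159489) ≈ -4219.3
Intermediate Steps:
Y = 26660 (Y = Mul(-2, -13330) = 26660)
Function('F')(R) = Mul(2, R, Pow(Add(237, R), -1)) (Function('F')(R) = Mul(Mul(2, R), Pow(Add(237, R), -1)) = Mul(2, R, Pow(Add(237, R), -1)))
Add(Mul(-133446, Pow(Function('F')(-253), -1)), Mul(Y, Pow(Add(205300, -132805), -1))) = Add(Mul(-133446, Pow(Mul(2, -253, Pow(Add(237, -253), -1)), -1)), Mul(26660, Pow(Add(205300, -132805), -1))) = Add(Mul(-133446, Pow(Mul(2, -253, Pow(-16, -1)), -1)), Mul(26660, Pow(72495, -1))) = Add(Mul(-133446, Pow(Mul(2, -253, Rational(-1, 16)), -1)), Mul(26660, Rational(1, 72495))) = Add(Mul(-133446, Pow(Rational(253, 8), -1)), Rational(5332, 14499)) = Add(Mul(-133446, Rational(8, 253)), Rational(5332, 14499)) = Add(Rational(-46416, 11), Rational(5332, 14499)) = Rational(-672926932, 159489)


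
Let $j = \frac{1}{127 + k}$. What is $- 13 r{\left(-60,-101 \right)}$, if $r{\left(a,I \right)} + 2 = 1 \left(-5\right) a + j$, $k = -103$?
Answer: $- \frac{92989}{24} \approx -3874.5$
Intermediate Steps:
$j = \frac{1}{24}$ ($j = \frac{1}{127 - 103} = \frac{1}{24} \approx 0.041667$)
$r{\left(a,I \right)} = - \frac{47}{24} - 5 a$ ($r{\left(a,I \right)} = -2 + \left(1 \left(-5\right) a + \frac{1}{24}\right) = -2 - \left(- \frac{1}{24} + 5 a\right) = - \frac{47}{24} - 5 a$)
$- 13 r{\left(-60,-101 \right)} = - 13 \left(- \frac{47}{24} - -300\right) = - 13 \left(- \frac{47}{24} + 300\right) = \left(-13\right) \frac{7153}{24} = - \frac{92989}{24}$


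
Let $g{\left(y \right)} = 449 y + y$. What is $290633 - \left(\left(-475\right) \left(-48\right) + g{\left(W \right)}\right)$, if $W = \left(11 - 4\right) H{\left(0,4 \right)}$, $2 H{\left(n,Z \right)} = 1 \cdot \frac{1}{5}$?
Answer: $267518$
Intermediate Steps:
$H{\left(n,Z \right)} = \frac{1}{10}$ ($H{\left(n,Z \right)} = \frac{1 \cdot \frac{1}{5}}{2} = \frac{1}{2} \cdot \frac{1}{5} = \frac{1}{10}$)
$W = \frac{7}{10}$ ($W = \left(11 - 4\right) \frac{1}{10} = 7 \cdot \frac{1}{10} = \frac{7}{10} \approx 0.7$)
$g{\left(y \right)} = 450 y$
$290633 - \left(\left(-475\right) \left(-48\right) + g{\left(W \right)}\right) = 290633 - \left(\left(-475\right) \left(-48\right) + 450 \cdot \frac{7}{10}\right) = 290633 - \left(22800 + 315\right) = 290633 - 23115 = 267518$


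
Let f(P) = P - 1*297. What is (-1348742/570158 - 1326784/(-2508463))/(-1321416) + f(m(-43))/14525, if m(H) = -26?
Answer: -101734114563971367637/4575171451765826196600 ≈ -0.022236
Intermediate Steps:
f(P) = -297 + P (f(P) = P - 297 = -297 + P)
(-1348742/570158 - 1326784/(-2508463))/(-1321416) + f(m(-43))/14525 = (-1348742/570158 - 1326784/(-2508463))/(-1321416) + (-297 - 26)/14525 = (-1348742*1/570158 - 1326784*(-1/2508463))*(-1/1321416) - 323*1/14525 = (-674371/285079 + 1326784/2508463)*(-1/1321416) - 323/14525 = -1313396445837/715110123577*(-1/1321416) - 323/14525 = 437798815279/314985986352208344 - 323/14525 = -101734114563971367637/4575171451765826196600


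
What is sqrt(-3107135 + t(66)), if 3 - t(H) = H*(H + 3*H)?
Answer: 2*I*sqrt(781139) ≈ 1767.6*I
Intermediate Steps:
t(H) = 3 - 4*H**2 (t(H) = 3 - H*(H + 3*H) = 3 - H*4*H = 3 - 4*H**2)
sqrt(-3107135 + t(66)) = sqrt(-3107135 + (3 - 4*66**2)) = sqrt(-3107135 + (3 - 4*4356)) = sqrt(-3107135 + (3 - 17424)) = sqrt(-3107135 - 17421) = sqrt(-3124556) = 2*I*sqrt(781139)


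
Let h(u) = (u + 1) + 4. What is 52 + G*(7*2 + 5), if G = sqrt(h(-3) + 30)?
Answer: 52 + 76*sqrt(2) ≈ 159.48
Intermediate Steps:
h(u) = 5 + u (h(u) = (1 + u) + 4 = 5 + u)
G = 4*sqrt(2) (G = sqrt((5 - 3) + 30) = sqrt(2 + 30) = sqrt(32) = 4*sqrt(2) ≈ 5.6569)
52 + G*(7*2 + 5) = 52 + (4*sqrt(2))*(7*2 + 5) = 52 + (4*sqrt(2))*(14 + 5) = 52 + (4*sqrt(2))*19 = 52 + 76*sqrt(2)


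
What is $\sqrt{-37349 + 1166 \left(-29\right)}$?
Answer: $3 i \sqrt{7907} \approx 266.76 i$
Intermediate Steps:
$\sqrt{-37349 + 1166 \left(-29\right)} = \sqrt{-37349 - 33814} = \sqrt{-71163} = 3 i \sqrt{7907}$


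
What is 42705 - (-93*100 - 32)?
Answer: 52037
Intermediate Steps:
42705 - (-93*100 - 32) = 42705 - (-9300 - 32) = 42705 - 1*(-9332) = 42705 + 9332 = 52037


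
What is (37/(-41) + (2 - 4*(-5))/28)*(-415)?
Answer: 27805/574 ≈ 48.441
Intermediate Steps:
(37/(-41) + (2 - 4*(-5))/28)*(-415) = (37*(-1/41) + (2 + 20)*(1/28))*(-415) = (-37/41 + 22*(1/28))*(-415) = (-37/41 + 11/14)*(-415) = -67/574*(-415) = 27805/574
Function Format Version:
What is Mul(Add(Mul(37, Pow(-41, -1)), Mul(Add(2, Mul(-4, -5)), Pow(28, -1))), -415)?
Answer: Rational(27805, 574) ≈ 48.441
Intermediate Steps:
Mul(Add(Mul(37, Pow(-41, -1)), Mul(Add(2, Mul(-4, -5)), Pow(28, -1))), -415) = Mul(Add(Mul(37, Rational(-1, 41)), Mul(Add(2, 20), Rational(1, 28))), -415) = Mul(Add(Rational(-37, 41), Mul(22, Rational(1, 28))), -415) = Mul(Add(Rational(-37, 41), Rational(11, 14)), -415) = Mul(Rational(-67, 574), -415) = Rational(27805, 574)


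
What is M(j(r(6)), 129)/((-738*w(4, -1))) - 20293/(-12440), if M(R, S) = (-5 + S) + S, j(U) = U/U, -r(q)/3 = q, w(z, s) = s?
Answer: 9061777/4590360 ≈ 1.9741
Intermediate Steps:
r(q) = -3*q
j(U) = 1
M(R, S) = -5 + 2*S
M(j(r(6)), 129)/((-738*w(4, -1))) - 20293/(-12440) = (-5 + 2*129)/((-738*(-1))) - 20293/(-12440) = (-5 + 258)/738 - 20293*(-1/12440) = 253*(1/738) + 20293/12440 = 253/738 + 20293/12440 = 9061777/4590360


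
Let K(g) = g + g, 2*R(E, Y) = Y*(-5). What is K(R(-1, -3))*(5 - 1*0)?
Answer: 75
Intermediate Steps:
R(E, Y) = -5*Y/2 (R(E, Y) = (Y*(-5))/2 = (-5*Y)/2 = -5*Y/2)
K(g) = 2*g
K(R(-1, -3))*(5 - 1*0) = (2*(-5/2*(-3)))*(5 - 1*0) = (2*(15/2))*(5 + 0) = 15*5 = 75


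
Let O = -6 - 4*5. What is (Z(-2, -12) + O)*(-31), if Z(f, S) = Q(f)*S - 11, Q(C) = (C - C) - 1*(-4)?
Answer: 2635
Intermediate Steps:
Q(C) = 4 (Q(C) = 0 + 4 = 4)
Z(f, S) = -11 + 4*S (Z(f, S) = 4*S - 11 = -11 + 4*S)
O = -26 (O = -6 - 20 = -26)
(Z(-2, -12) + O)*(-31) = ((-11 + 4*(-12)) - 26)*(-31) = ((-11 - 48) - 26)*(-31) = (-59 - 26)*(-31) = -85*(-31) = 2635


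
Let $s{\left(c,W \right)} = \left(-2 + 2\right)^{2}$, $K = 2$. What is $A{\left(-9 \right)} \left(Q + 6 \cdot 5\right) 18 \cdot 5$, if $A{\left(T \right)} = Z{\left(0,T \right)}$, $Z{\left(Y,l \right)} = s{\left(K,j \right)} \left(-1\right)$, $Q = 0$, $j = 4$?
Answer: $0$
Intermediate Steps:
$s{\left(c,W \right)} = 0$ ($s{\left(c,W \right)} = 0^{2} = 0$)
$Z{\left(Y,l \right)} = 0$ ($Z{\left(Y,l \right)} = 0 \left(-1\right) = 0$)
$A{\left(T \right)} = 0$
$A{\left(-9 \right)} \left(Q + 6 \cdot 5\right) 18 \cdot 5 = 0 \left(0 + 6 \cdot 5\right) 18 \cdot 5 = 0 \left(0 + 30\right) 90 = 0 \cdot 30 \cdot 90 = 0 \cdot 90 = 0$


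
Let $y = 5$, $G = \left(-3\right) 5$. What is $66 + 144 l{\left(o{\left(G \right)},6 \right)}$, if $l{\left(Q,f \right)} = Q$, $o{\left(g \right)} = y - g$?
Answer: $2946$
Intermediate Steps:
$G = -15$
$o{\left(g \right)} = 5 - g$
$66 + 144 l{\left(o{\left(G \right)},6 \right)} = 66 + 144 \left(5 - -15\right) = 66 + 144 \left(5 + 15\right) = 66 + 144 \cdot 20 = 66 + 2880 = 2946$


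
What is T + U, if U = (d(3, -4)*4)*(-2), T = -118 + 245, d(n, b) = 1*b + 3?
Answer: 135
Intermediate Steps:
d(n, b) = 3 + b (d(n, b) = b + 3 = 3 + b)
T = 127
U = 8 (U = ((3 - 4)*4)*(-2) = -1*4*(-2) = -4*(-2) = 8)
T + U = 127 + 8 = 135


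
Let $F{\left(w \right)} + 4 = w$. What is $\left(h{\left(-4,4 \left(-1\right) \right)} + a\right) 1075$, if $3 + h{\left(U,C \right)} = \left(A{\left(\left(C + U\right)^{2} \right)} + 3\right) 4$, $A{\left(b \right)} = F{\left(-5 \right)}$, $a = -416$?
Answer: $-476225$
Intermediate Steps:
$F{\left(w \right)} = -4 + w$
$A{\left(b \right)} = -9$ ($A{\left(b \right)} = -4 - 5 = -9$)
$h{\left(U,C \right)} = -27$ ($h{\left(U,C \right)} = -3 + \left(-9 + 3\right) 4 = -3 - 24 = -27$)
$\left(h{\left(-4,4 \left(-1\right) \right)} + a\right) 1075 = \left(-27 - 416\right) 1075 = \left(-443\right) 1075 = -476225$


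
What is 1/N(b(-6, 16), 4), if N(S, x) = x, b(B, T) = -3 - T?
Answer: 1/4 ≈ 0.25000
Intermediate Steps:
1/N(b(-6, 16), 4) = 1/4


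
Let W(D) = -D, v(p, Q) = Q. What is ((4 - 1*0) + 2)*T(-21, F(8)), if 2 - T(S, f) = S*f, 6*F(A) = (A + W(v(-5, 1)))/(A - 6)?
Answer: 171/2 ≈ 85.500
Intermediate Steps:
F(A) = (-1 + A)/(6*(-6 + A)) (F(A) = ((A - 1*1)/(A - 6))/6 = ((A - 1)/(-6 + A))/6 = ((-1 + A)/(-6 + A))/6 = (-1 + A)/(6*(-6 + A)))
T(S, f) = 2 - S*f
((4 - 1*0) + 2)*T(-21, F(8)) = ((4 - 1*0) + 2)*(2 - 1*(-21)*(-1 + 8)/(6*(-6 + 8))) = ((4 + 0) + 2)*(2 - 1*(-21)*(1/6)*7/2) = (4 + 2)*(2 - 1*(-21)*(1/6)*(1/2)*7) = 6*(2 - 1*(-21)*7/12) = 6*(2 + 49/4) = 6*(57/4) = 171/2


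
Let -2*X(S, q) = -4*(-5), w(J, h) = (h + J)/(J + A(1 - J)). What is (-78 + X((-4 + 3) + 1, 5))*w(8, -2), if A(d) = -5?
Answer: -176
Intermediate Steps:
w(J, h) = (J + h)/(-5 + J) (w(J, h) = (h + J)/(J - 5) = (J + h)/(-5 + J))
X(S, q) = -10 (X(S, q) = -(-2)*(-5) = -½*20 = -10)
(-78 + X((-4 + 3) + 1, 5))*w(8, -2) = (-78 - 10)*((8 - 2)/(-5 + 8)) = -88*6/3 = -88*2 = -176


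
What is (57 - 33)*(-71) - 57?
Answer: -1761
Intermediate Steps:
(57 - 33)*(-71) - 57 = 24*(-71) - 57 = -1704 - 57 = -1761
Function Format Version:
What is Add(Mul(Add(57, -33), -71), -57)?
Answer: -1761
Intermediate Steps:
Add(Mul(Add(57, -33), -71), -57) = Add(Mul(24, -71), -57) = Add(-1704, -57) = -1761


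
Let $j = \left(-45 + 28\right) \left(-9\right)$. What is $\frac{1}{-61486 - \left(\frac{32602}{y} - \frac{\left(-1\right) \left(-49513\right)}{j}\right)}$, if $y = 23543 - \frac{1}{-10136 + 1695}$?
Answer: $- \frac{894269088}{54696869179789} \approx -1.635 \cdot 10^{-5}$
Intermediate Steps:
$j = 153$ ($j = \left(-17\right) \left(-9\right) = 153$)
$y = \frac{198726464}{8441}$ ($y = 23543 - \frac{1}{-8441} = 23543 - - \frac{1}{8441} = 23543 + \frac{1}{8441} = \frac{198726464}{8441} \approx 23543.0$)
$\frac{1}{-61486 - \left(\frac{32602}{y} - \frac{\left(-1\right) \left(-49513\right)}{j}\right)} = \frac{1}{-61486 - \left(\frac{137596741}{99363232} - \frac{\left(-1\right) \left(-49513\right)}{153}\right)} = \frac{1}{-61486 + \left(\left(-32602\right) \frac{8441}{198726464} + 49513 \cdot \frac{1}{153}\right)} = \frac{1}{-61486 + \left(- \frac{137596741}{99363232} + \frac{49513}{153}\right)} = \frac{1}{-61486 + \frac{288159964979}{894269088}} = \frac{1}{- \frac{54696869179789}{894269088}} = - \frac{894269088}{54696869179789}$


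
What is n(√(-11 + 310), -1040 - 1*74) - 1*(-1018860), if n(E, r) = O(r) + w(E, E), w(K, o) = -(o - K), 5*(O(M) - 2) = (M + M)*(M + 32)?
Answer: 7505006/5 ≈ 1.5010e+6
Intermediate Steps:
O(M) = 2 + 2*M*(32 + M)/5 (O(M) = 2 + ((M + M)*(M + 32))/5 = 2 + ((2*M)*(32 + M))/5 = 2 + (2*M*(32 + M))/5 = 2 + 2*M*(32 + M)/5)
w(K, o) = K - o
n(E, r) = 2 + 2*r²/5 + 64*r/5 (n(E, r) = (2 + 2*r²/5 + 64*r/5) + (E - E) = (2 + 2*r²/5 + 64*r/5) + 0 = 2 + 2*r²/5 + 64*r/5)
n(√(-11 + 310), -1040 - 1*74) - 1*(-1018860) = (2 + 2*(-1040 - 1*74)²/5 + 64*(-1040 - 1*74)/5) - 1*(-1018860) = (2 + 2*(-1040 - 74)²/5 + 64*(-1040 - 74)/5) + 1018860 = (2 + (⅖)*(-1114)² + (64/5)*(-1114)) + 1018860 = (2 + (⅖)*1240996 - 71296/5) + 1018860 = (2 + 2481992/5 - 71296/5) + 1018860 = 2410706/5 + 1018860 = 7505006/5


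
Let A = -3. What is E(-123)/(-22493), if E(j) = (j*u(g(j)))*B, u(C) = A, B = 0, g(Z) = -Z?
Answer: 0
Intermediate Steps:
u(C) = -3
E(j) = 0 (E(j) = (j*(-3))*0 = -3*j*0 = 0)
E(-123)/(-22493) = 0/(-22493) = 0*(-1/22493) = 0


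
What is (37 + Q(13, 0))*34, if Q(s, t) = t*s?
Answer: 1258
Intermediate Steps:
Q(s, t) = s*t
(37 + Q(13, 0))*34 = (37 + 13*0)*34 = (37 + 0)*34 = 37*34 = 1258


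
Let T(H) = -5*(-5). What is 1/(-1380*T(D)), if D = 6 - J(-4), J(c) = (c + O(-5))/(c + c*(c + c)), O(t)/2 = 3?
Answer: -1/34500 ≈ -2.8985e-5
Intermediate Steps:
O(t) = 6 (O(t) = 2*3 = 6)
J(c) = (6 + c)/(c + 2*c²) (J(c) = (c + 6)/(c + c*(c + c)) = (6 + c)/(c + c*(2*c)) = (6 + c)/(c + 2*c²))
D = 83/14 (D = 6 - (6 - 4)/((-4)*(1 + 2*(-4))) = 6 - (-1)*2/(4*(1 - 8)) = 6 - (-1)*2/(4*(-7)) = 6 - (-1)*(-1)*2/(4*7) = 6 - 1*1/14 = 6 - 1/14 = 83/14 ≈ 5.9286)
T(H) = 25
1/(-1380*T(D)) = 1/(-1380*25) = 1/(-34500) = -1/34500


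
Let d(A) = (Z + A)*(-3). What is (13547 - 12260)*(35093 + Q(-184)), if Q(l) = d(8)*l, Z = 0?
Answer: 50848083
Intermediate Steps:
d(A) = -3*A (d(A) = (0 + A)*(-3) = A*(-3) = -3*A)
Q(l) = -24*l (Q(l) = (-3*8)*l = -24*l)
(13547 - 12260)*(35093 + Q(-184)) = (13547 - 12260)*(35093 - 24*(-184)) = 1287*(35093 + 4416) = 1287*39509 = 50848083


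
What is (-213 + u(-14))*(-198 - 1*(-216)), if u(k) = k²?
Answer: -306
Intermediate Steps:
(-213 + u(-14))*(-198 - 1*(-216)) = (-213 + (-14)²)*(-198 - 1*(-216)) = (-213 + 196)*(-198 + 216) = -17*18 = -306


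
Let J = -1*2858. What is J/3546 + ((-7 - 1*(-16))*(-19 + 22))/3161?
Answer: -4469198/5604453 ≈ -0.79744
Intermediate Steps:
J = -2858
J/3546 + ((-7 - 1*(-16))*(-19 + 22))/3161 = -2858/3546 + ((-7 - 1*(-16))*(-19 + 22))/3161 = -2858*1/3546 + ((-7 + 16)*3)*(1/3161) = -1429/1773 + (9*3)*(1/3161) = -1429/1773 + 27*(1/3161) = -1429/1773 + 27/3161 = -4469198/5604453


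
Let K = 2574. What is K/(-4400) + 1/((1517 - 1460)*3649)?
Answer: -24334981/41598600 ≈ -0.58500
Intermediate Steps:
K/(-4400) + 1/((1517 - 1460)*3649) = 2574/(-4400) + 1/((1517 - 1460)*3649) = 2574*(-1/4400) + (1/3649)/57 = -117/200 + (1/57)*(1/3649) = -117/200 + 1/207993 = -24334981/41598600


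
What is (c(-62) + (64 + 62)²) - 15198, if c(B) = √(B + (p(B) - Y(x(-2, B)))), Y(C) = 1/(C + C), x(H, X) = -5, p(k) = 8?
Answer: 678 + 7*I*√110/10 ≈ 678.0 + 7.3417*I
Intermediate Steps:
Y(C) = 1/(2*C)
c(B) = √(81/10 + B) (c(B) = √(B + (8 - 1/(2*(-5)))) = √(B + (8 - (-1)/(2*5))) = √(B + (8 - 1*(-⅒))) = √(B + (8 + ⅒)) = √(B + 81/10) = √(81/10 + B))
(c(-62) + (64 + 62)²) - 15198 = (√(810 + 100*(-62))/10 + (64 + 62)²) - 15198 = (√(810 - 6200)/10 + 126²) - 15198 = (√(-5390)/10 + 15876) - 15198 = ((7*I*√110)/10 + 15876) - 15198 = (7*I*√110/10 + 15876) - 15198 = (15876 + 7*I*√110/10) - 15198 = 678 + 7*I*√110/10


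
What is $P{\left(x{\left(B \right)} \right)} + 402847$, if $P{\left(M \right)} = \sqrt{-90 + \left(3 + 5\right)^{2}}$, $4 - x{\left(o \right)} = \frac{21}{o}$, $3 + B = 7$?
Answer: $402847 + i \sqrt{26} \approx 4.0285 \cdot 10^{5} + 5.099 i$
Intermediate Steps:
$B = 4$ ($B = -3 + 7 = 4$)
$x{\left(o \right)} = 4 - \frac{21}{o}$
$P{\left(M \right)} = i \sqrt{26}$ ($P{\left(M \right)} = \sqrt{-90 + 8^{2}} = \sqrt{-90 + 64} = \sqrt{-26} = i \sqrt{26}$)
$P{\left(x{\left(B \right)} \right)} + 402847 = i \sqrt{26} + 402847 = 402847 + i \sqrt{26}$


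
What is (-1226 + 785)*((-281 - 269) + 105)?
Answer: 196245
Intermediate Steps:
(-1226 + 785)*((-281 - 269) + 105) = -441*(-550 + 105) = -441*(-445) = 196245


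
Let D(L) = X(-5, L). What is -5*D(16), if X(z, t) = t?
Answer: -80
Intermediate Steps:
D(L) = L
-5*D(16) = -5*16 = -80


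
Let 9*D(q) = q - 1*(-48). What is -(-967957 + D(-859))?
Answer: 8712424/9 ≈ 9.6805e+5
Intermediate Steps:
D(q) = 16/3 + q/9 (D(q) = (q - 1*(-48))/9 = (q + 48)/9 = (48 + q)/9 = 16/3 + q/9)
-(-967957 + D(-859)) = -(-967957 + (16/3 + (⅑)*(-859))) = -(-967957 + (16/3 - 859/9)) = -(-967957 - 811/9) = -1*(-8712424/9) = 8712424/9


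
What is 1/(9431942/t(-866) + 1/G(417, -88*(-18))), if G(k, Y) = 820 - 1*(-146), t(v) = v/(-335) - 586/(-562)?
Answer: 329889966/857688081265721 ≈ 3.8463e-7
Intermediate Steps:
t(v) = 293/281 - v/335 (t(v) = v*(-1/335) - 586*(-1/562) = -v/335 + 293/281 = 293/281 - v/335)
G(k, Y) = 966 (G(k, Y) = 820 + 146 = 966)
1/(9431942/t(-866) + 1/G(417, -88*(-18))) = 1/(9431942/(293/281 - 1/335*(-866)) + 1/966) = 1/(9431942/(293/281 + 866/335) + 1/966) = 1/(9431942/(341501/94135) + 1/966) = 1/(9431942*(94135/341501) + 1/966) = 1/(887875860170/341501 + 1/966) = 1/(857688081265721/329889966) = 329889966/857688081265721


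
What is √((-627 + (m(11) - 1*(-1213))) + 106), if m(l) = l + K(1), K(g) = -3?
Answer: 10*√7 ≈ 26.458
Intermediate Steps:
m(l) = -3 + l (m(l) = l - 3 = -3 + l)
√((-627 + (m(11) - 1*(-1213))) + 106) = √((-627 + ((-3 + 11) - 1*(-1213))) + 106) = √((-627 + (8 + 1213)) + 106) = √((-627 + 1221) + 106) = √(594 + 106) = √700 = 10*√7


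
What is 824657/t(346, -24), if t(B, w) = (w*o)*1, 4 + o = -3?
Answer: 824657/168 ≈ 4908.7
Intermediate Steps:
o = -7 (o = -4 - 3 = -7)
t(B, w) = -7*w (t(B, w) = (w*(-7))*1 = -7*w*1 = -7*w)
824657/t(346, -24) = 824657/((-7*(-24))) = 824657/168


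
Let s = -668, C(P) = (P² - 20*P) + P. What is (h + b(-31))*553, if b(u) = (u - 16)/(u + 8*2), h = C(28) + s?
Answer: -3424729/15 ≈ -2.2832e+5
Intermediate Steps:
C(P) = P² - 19*P
h = -416 (h = 28*(-19 + 28) - 668 = 28*9 - 668 = 252 - 668 = -416)
b(u) = (-16 + u)/(16 + u) (b(u) = (-16 + u)/(u + 16) = (-16 + u)/(16 + u))
(h + b(-31))*553 = (-416 + (-16 - 31)/(16 - 31))*553 = (-416 - 47/(-15))*553 = (-416 - 1/15*(-47))*553 = (-416 + 47/15)*553 = -6193/15*553 = -3424729/15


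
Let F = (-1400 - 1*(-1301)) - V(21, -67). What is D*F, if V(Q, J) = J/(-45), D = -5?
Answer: 4522/9 ≈ 502.44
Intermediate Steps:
V(Q, J) = -J/45 (V(Q, J) = J*(-1/45) = -J/45)
F = -4522/45 (F = (-1400 - 1*(-1301)) - (-1)*(-67)/45 = (-1400 + 1301) - 1*67/45 = -99 - 67/45 = -4522/45 ≈ -100.49)
D*F = -5*(-4522/45) = 4522/9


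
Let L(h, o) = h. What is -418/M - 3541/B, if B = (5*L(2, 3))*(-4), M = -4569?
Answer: 16195549/182760 ≈ 88.616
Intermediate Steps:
B = -40 (B = (5*2)*(-4) = 10*(-4) = -40)
-418/M - 3541/B = -418/(-4569) - 3541/(-40) = -418*(-1/4569) - 3541*(-1/40) = 418/4569 + 3541/40 = 16195549/182760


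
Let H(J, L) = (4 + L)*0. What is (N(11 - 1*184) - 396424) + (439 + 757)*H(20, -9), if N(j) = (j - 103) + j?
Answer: -396873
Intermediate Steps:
H(J, L) = 0
N(j) = -103 + 2*j (N(j) = (-103 + j) + j = -103 + 2*j)
(N(11 - 1*184) - 396424) + (439 + 757)*H(20, -9) = ((-103 + 2*(11 - 1*184)) - 396424) + (439 + 757)*0 = ((-103 + 2*(11 - 184)) - 396424) + 1196*0 = ((-103 + 2*(-173)) - 396424) + 0 = ((-103 - 346) - 396424) + 0 = (-449 - 396424) + 0 = -396873 + 0 = -396873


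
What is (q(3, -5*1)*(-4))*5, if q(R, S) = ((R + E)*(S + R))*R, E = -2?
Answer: 120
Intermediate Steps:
q(R, S) = R*(-2 + R)*(R + S) (q(R, S) = ((R - 2)*(S + R))*R = ((-2 + R)*(R + S))*R = R*(-2 + R)*(R + S))
(q(3, -5*1)*(-4))*5 = ((3*(3² - 2*3 - (-10) + 3*(-5*1)))*(-4))*5 = ((3*(9 - 6 - 2*(-5) + 3*(-5)))*(-4))*5 = ((3*(9 - 6 + 10 - 15))*(-4))*5 = ((3*(-2))*(-4))*5 = -6*(-4)*5 = 24*5 = 120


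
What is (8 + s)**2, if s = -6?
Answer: 4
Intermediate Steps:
(8 + s)**2 = (8 - 6)**2 = 2**2 = 4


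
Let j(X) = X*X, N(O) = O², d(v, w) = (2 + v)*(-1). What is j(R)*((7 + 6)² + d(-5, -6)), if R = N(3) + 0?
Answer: 13932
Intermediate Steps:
d(v, w) = -2 - v
R = 9 (R = 3² + 0 = 9 + 0 = 9)
j(X) = X²
j(R)*((7 + 6)² + d(-5, -6)) = 9²*((7 + 6)² + (-2 - 1*(-5))) = 81*(13² + (-2 + 5)) = 81*(169 + 3) = 81*172 = 13932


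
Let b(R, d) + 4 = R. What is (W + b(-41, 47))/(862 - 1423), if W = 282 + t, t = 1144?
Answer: -1381/561 ≈ -2.4617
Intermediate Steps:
b(R, d) = -4 + R
W = 1426 (W = 282 + 1144 = 1426)
(W + b(-41, 47))/(862 - 1423) = (1426 + (-4 - 41))/(862 - 1423) = (1426 - 45)/(-561) = 1381*(-1/561) = -1381/561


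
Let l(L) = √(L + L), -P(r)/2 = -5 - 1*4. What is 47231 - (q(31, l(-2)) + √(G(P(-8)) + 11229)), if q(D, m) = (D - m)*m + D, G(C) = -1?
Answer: 47196 - 62*I - 2*√2807 ≈ 47090.0 - 62.0*I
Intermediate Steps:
P(r) = 18 (P(r) = -2*(-5 - 1*4) = -2*(-5 - 4) = -2*(-9) = 18)
l(L) = √2*√L (l(L) = √(2*L) = √2*√L)
q(D, m) = D + m*(D - m) (q(D, m) = m*(D - m) + D = D + m*(D - m))
47231 - (q(31, l(-2)) + √(G(P(-8)) + 11229)) = 47231 - ((31 - (√2*√(-2))² + 31*(√2*√(-2))) + √(-1 + 11229)) = 47231 - ((31 - (√2*(I*√2))² + 31*(√2*(I*√2))) + √11228) = 47231 - ((31 - (2*I)² + 31*(2*I)) + 2*√2807) = 47231 - ((31 - 1*(-4) + 62*I) + 2*√2807) = 47231 - ((31 + 4 + 62*I) + 2*√2807) = 47231 - ((35 + 62*I) + 2*√2807) = 47231 - (35 + 2*√2807 + 62*I) = 47231 + (-35 - 62*I - 2*√2807) = 47196 - 62*I - 2*√2807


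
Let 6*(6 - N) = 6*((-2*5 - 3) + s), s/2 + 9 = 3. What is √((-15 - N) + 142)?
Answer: 4*√6 ≈ 9.7980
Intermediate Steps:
s = -12 (s = -18 + 2*3 = -18 + 6 = -12)
N = 31 (N = 6 - ((-2*5 - 3) - 12) = 6 - ((-10 - 3) - 12) = 6 - (-13 - 12) = 6 - (-25) = 6 - ⅙*(-150) = 6 + 25 = 31)
√((-15 - N) + 142) = √((-15 - 1*31) + 142) = √((-15 - 31) + 142) = √(-46 + 142) = √96 = 4*√6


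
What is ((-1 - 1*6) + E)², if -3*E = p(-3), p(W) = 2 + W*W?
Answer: 1024/9 ≈ 113.78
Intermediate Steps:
p(W) = 2 + W²
E = -11/3 (E = -(2 + (-3)²)/3 = -(2 + 9)/3 = -⅓*11 = -11/3 ≈ -3.6667)
((-1 - 1*6) + E)² = ((-1 - 1*6) - 11/3)² = ((-1 - 6) - 11/3)² = (-7 - 11/3)² = (-32/3)² = 1024/9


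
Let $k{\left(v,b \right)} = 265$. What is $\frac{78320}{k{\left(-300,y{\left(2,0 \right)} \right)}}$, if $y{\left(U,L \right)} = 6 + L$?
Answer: $\frac{15664}{53} \approx 295.55$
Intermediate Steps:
$\frac{78320}{k{\left(-300,y{\left(2,0 \right)} \right)}} = \frac{78320}{265} = 78320 \cdot \frac{1}{265} = \frac{15664}{53}$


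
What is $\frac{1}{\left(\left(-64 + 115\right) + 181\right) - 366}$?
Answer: $- \frac{1}{134} \approx -0.0074627$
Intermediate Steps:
$\frac{1}{\left(\left(-64 + 115\right) + 181\right) - 366} = \frac{1}{\left(51 + 181\right) - 366} = \frac{1}{232 - 366} = \frac{1}{-134} = - \frac{1}{134}$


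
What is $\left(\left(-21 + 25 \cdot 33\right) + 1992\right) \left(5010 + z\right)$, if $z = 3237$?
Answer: $23058612$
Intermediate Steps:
$\left(\left(-21 + 25 \cdot 33\right) + 1992\right) \left(5010 + z\right) = \left(\left(-21 + 25 \cdot 33\right) + 1992\right) \left(5010 + 3237\right) = \left(\left(-21 + 825\right) + 1992\right) 8247 = \left(804 + 1992\right) 8247 = 2796 \cdot 8247 = 23058612$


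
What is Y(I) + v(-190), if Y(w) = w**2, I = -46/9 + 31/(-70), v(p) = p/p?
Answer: 12639901/396900 ≈ 31.847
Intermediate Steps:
v(p) = 1
I = -3499/630 (I = -46*1/9 + 31*(-1/70) = -46/9 - 31/70 = -3499/630 ≈ -5.5540)
Y(I) + v(-190) = (-3499/630)**2 + 1 = 12243001/396900 + 1 = 12639901/396900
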